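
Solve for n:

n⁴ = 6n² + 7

Let u = n². The equation becomes u² - 6u - 7 = 0.
Factor: (u + 1)(u - 7) = 0, so u = -1 or u = 7.
n² = -1 < 0 has no real solution.
n² = 7 gives n = ±√(7) ≈ ±2.6458.

n = -2.6458 or n = 2.6458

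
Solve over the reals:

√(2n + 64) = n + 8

n = 0

Square both sides: 2n + 64 = (n + 8)².
Expand and rearrange: n² + 14n = 0.
Solving gives n = 0 or n = -14.
Check each candidate in the original equation:
  n = 0: √(64) = 8, while n + 8 = 8 — valid.
  n = -14: √(36) = 6, while n + 8 = -6 — extraneous.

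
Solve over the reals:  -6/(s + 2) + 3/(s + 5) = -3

s = -5.6458 or s = -0.3542

Multiply both sides by (s + 2)(s + 5):
-6(s + 5) + 3(s + 2) = -3(s + 2)(s + 5).
Expand and collect terms: -3s^2 - 18s - 6 = 0.
By the quadratic formula, s = (18 +/- sqrt(252)) / -6, so s ~= -5.6458 or s ~= -0.3542.
Neither value makes a denominator zero (s != -2, s != -5), so both are valid.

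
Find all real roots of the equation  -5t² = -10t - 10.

Rearrange to standard form: -5t² + 10t + 10 = 0.
Discriminant: (10)² − 4·(-5)·10 = 300.
Quadratic formula: t = (-10 ± √300) / (-10).
So t = 1 - √(3) ≈ -0.7321 or t = 1 + √(3) ≈ 2.7321.

t = -0.7321 or t = 2.7321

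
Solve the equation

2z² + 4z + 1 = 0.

z = -1.7071 or z = -0.2929

Discriminant: (4)² − 4·2·1 = 8.
Quadratic formula: z = (-4 ± √8) / 4.
So z = -1 + √(2)/2 ≈ -0.2929 or z = -1 - √(2)/2 ≈ -1.7071.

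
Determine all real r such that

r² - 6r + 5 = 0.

Factor: (r - 1)(r - 5) = 0.
So r = 1 or r = 5.

r = 1 or r = 5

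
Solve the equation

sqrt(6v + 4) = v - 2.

v = 10

Square both sides: 6v + 4 = (v - 2)^2.
Expand and rearrange: v^2 - 10v = 0.
Solving gives v = 10 or v = 0.
Check each candidate in the original equation:
  v = 10: sqrt(64) = 8, while v - 2 = 8 — valid.
  v = 0: sqrt(4) = 2, while v - 2 = -2 — extraneous.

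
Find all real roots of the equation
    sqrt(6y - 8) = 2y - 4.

y = 4

Square both sides: 6y - 8 = (2y - 4)^2.
Expand and rearrange: 4y^2 - 22y + 24 = 0.
Solving gives y = 4 or y = 1.5.
Check each candidate in the original equation:
  y = 4: sqrt(16) = 4, while 2y - 4 = 4 — valid.
  y = 1.5: sqrt(1) = 1, while 2y - 4 = -1 — extraneous.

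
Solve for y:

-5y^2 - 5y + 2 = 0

Discriminant: (-5)^2 - 4*(-5)*2 = 65.
Quadratic formula: y = (5 +/- sqrt(65)) / (-10).
So y = -sqrt(65)/10 - 1/2 ~= -1.3062 or y = -1/2 + sqrt(65)/10 ~= 0.3062.

y = -1.3062 or y = 0.3062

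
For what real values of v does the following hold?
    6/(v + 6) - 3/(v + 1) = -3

Multiply both sides by (v + 6)(v + 1):
6(v + 1) - 3(v + 6) = -3(v + 6)(v + 1).
Expand and collect terms: -3v^2 - 24v - 6 = 0.
By the quadratic formula, v = (24 +/- sqrt(504)) / -6, so v ~= -7.7417 or v ~= -0.2583.
Neither value makes a denominator zero (v != -6, v != -1), so both are valid.

v = -7.7417 or v = -0.2583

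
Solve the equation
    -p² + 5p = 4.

Bring every term to one side: -p² + 5p - 4 = 0.
Factor: -1(p - 4)(p - 1) = 0.
So p = 4 or p = 1.

p = 1 or p = 4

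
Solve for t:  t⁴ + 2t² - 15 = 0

t = -1.7321 or t = 1.7321

Let u = t². The equation becomes u² + 2u - 15 = 0.
Factor: (u - 3)(u + 5) = 0, so u = 3 or u = -5.
t² = 3 gives t = ±√(3) ≈ ±1.7321.
t² = -5 < 0 has no real solution.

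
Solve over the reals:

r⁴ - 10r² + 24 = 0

r = -2.4495 or r = -2 or r = 2 or r = 2.4495

Let u = r². The equation becomes u² - 10u + 24 = 0.
Factor: (u - 6)(u - 4) = 0, so u = 6 or u = 4.
r² = 6 gives r = ±√(6) ≈ ±2.4495.
r² = 4 gives r = ±2.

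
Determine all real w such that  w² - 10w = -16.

w = 2 or w = 8

Bring every term to one side: w² - 10w + 16 = 0.
Factor: (w - 2)(w - 8) = 0.
So w = 2 or w = 8.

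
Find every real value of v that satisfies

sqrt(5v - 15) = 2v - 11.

Square both sides: 5v - 15 = (2v - 11)^2.
Expand and rearrange: 4v^2 - 49v + 136 = 0.
Solving gives v = 8 or v = 4.25.
Check each candidate in the original equation:
  v = 8: sqrt(25) = 5, while 2v - 11 = 5 — valid.
  v = 4.25: sqrt(6.25) = 2.5, while 2v - 11 = -2.5 — extraneous.

v = 8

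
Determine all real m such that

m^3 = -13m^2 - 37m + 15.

Rearrange: m^3 + 13m^2 + 37m - 15 = 0.
Possible rational roots are divisors of -15. Testing m = -5 gives 0, so (m + 5) is a factor.
Divide: m^3 + 13m^2 + 37m - 15 = (m + 5)(m^2 + 8m - 3).
Apply the quadratic formula to m^2 + 8m - 3 = 0: m = (-8 +/- sqrt(76))/2, i.e. m ~= 0.3589 or m ~= -8.3589.

m = -8.3589 or m = -5 or m = 0.3589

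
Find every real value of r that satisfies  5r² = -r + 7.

Rearrange to standard form: 5r² + r - 7 = 0.
Discriminant: (1)² − 4·5·(-7) = 141.
Quadratic formula: r = (-1 ± √141) / 10.
So r = -1/10 + √(141)/10 ≈ 1.0874 or r = -√(141)/10 - 1/10 ≈ -1.2874.

r = -1.2874 or r = 1.0874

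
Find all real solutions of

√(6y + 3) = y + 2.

y = 1

Square both sides: 6y + 3 = (y + 2)².
Expand and rearrange: y² - 2y + 1 = 0.
This gives the repeated root y = 1.
Check in the original equation:
  y = 1: √(9) = 3, while y + 2 = 3 — valid.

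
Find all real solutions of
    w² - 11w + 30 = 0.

w = 5 or w = 6

Factor: (w - 5)(w - 6) = 0.
So w = 5 or w = 6.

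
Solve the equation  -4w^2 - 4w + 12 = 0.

Discriminant: (-4)^2 - 4*(-4)*12 = 208.
Quadratic formula: w = (4 +/- sqrt(208)) / (-8).
So w = -sqrt(13)/2 - 1/2 ~= -2.3028 or w = -1/2 + sqrt(13)/2 ~= 1.3028.

w = -2.3028 or w = 1.3028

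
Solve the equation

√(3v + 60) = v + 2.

Square both sides: 3v + 60 = (v + 2)².
Expand and rearrange: v² + v - 56 = 0.
Solving gives v = 7 or v = -8.
Check each candidate in the original equation:
  v = 7: √(81) = 9, while v + 2 = 9 — valid.
  v = -8: √(36) = 6, while v + 2 = -6 — extraneous.

v = 7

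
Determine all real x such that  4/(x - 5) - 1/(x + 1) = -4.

x = -0.6968 or x = 3.9468

Multiply both sides by (x - 5)(x + 1):
4(x + 1) - (x - 5) = -4(x - 5)(x + 1).
Expand and collect terms: -4x² + 13x + 11 = 0.
By the quadratic formula, x = (-13 ± √345) / -8, so x ≈ -0.6968 or x ≈ 3.9468.
Neither value makes a denominator zero (x ≠ 5, x ≠ -1), so both are valid.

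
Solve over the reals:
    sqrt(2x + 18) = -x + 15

x = 9

Square both sides: 2x + 18 = (-x + 15)^2.
Expand and rearrange: x^2 - 32x + 207 = 0.
Solving gives x = 23 or x = 9.
Check each candidate in the original equation:
  x = 23: sqrt(64) = 8, while -x + 15 = -8 — extraneous.
  x = 9: sqrt(36) = 6, while -x + 15 = 6 — valid.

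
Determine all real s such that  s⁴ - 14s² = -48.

s = -2.8284 or s = -2.4495 or s = 2.4495 or s = 2.8284

Let u = s². The equation becomes u² - 14u + 48 = 0.
Factor: (u - 6)(u - 8) = 0, so u = 6 or u = 8.
s² = 6 gives s = ±√(6) ≈ ±2.4495.
s² = 8 gives s = ±2·√(2) ≈ ±2.8284.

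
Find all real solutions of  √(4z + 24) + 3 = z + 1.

z = 10

Isolate the radical: √(4z + 24) = z - 2.
Square both sides: 4z + 24 = (z - 2)².
Expand and rearrange: z² - 8z - 20 = 0.
Solving gives z = 10 or z = -2.
Check each candidate in the original equation:
  z = 10: √(64) = 8, while z - 2 = 8 — valid.
  z = -2: √(16) = 4, while z - 2 = -4 — extraneous.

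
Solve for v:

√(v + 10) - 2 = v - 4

v = 6

Isolate the radical: √(v + 10) = v - 2.
Square both sides: v + 10 = (v - 2)².
Expand and rearrange: v² - 5v - 6 = 0.
Solving gives v = 6 or v = -1.
Check each candidate in the original equation:
  v = 6: √(16) = 4, while v - 2 = 4 — valid.
  v = -1: √(9) = 3, while v - 2 = -3 — extraneous.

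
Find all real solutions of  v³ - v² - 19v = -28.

Rearrange: v³ - v² - 19v + 28 = 0.
Possible rational roots are divisors of 28. Testing v = 4 gives 0, so (v - 4) is a factor.
Divide: v³ - v² - 19v + 28 = (v - 4)(v² + 3v - 7).
Apply the quadratic formula to v² + 3v - 7 = 0: v = (-3 ± √37)/2, i.e. v ≈ 1.5414 or v ≈ -4.5414.

v = -4.5414 or v = 1.5414 or v = 4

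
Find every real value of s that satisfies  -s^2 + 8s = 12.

Bring every term to one side: -s^2 + 8s - 12 = 0.
Factor: -1(s - 6)(s - 2) = 0.
So s = 6 or s = 2.

s = 2 or s = 6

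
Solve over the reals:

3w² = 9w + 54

w = -3 or w = 6

Bring every term to one side: 3w² - 9w - 54 = 0.
Factor: 3(w - 6)(w + 3) = 0.
So w = 6 or w = -3.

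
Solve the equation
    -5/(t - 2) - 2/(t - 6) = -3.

Multiply both sides by (t - 2)(t - 6):
-5(t - 6) - 2(t - 2) = -3(t - 2)(t - 6).
Expand and collect terms: -3t^2 + 31t - 70 = 0.
Factor or apply the quadratic formula: t = 3.3333 or t = 7.
Neither value makes a denominator zero (t != 2, t != 6), so both are valid.

t = 3.3333 or t = 7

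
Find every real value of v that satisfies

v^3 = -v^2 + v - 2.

Rearrange: v^3 + v^2 - v + 2 = 0.
Possible rational roots are divisors of 2. Testing v = -2 gives 0, so (v + 2) is a factor.
Divide: v^3 + v^2 - v + 2 = (v + 2)(v^2 - v + 1).
The quadratic v^2 - v + 1 has discriminant -3 < 0, so no further real roots.

v = -2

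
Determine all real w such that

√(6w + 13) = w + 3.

Square both sides: 6w + 13 = (w + 3)².
Expand and rearrange: w² - 4 = 0.
Solving gives w = 2 or w = -2.
Check each candidate in the original equation:
  w = 2: √(25) = 5, while w + 3 = 5 — valid.
  w = -2: √(1) = 1, while w + 3 = 1 — valid.

w = -2 or w = 2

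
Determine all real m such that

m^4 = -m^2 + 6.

m = -1.4142 or m = 1.4142

Let u = m^2. The equation becomes u^2 + u - 6 = 0.
Factor: (u + 3)(u - 2) = 0, so u = -3 or u = 2.
m^2 = -3 < 0 has no real solution.
m^2 = 2 gives m = +/-sqrt(2) ~= +/-1.4142.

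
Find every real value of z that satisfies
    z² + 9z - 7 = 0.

Discriminant: (9)² − 4·1·(-7) = 109.
Quadratic formula: z = (-9 ± √109) / 2.
So z = -9/2 + √(109)/2 ≈ 0.7202 or z = -√(109)/2 - 9/2 ≈ -9.7202.

z = -9.7202 or z = 0.7202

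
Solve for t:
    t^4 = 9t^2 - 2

t = -2.9618 or t = -0.4775 or t = 0.4775 or t = 2.9618

Let u = t^2. The equation becomes u^2 - 9u + 2 = 0.
By the quadratic formula, u = sqrt(73)/2 + 9/2 or u = 9/2 - sqrt(73)/2.
t^2 = sqrt(73)/2 + 9/2 gives t = +/-sqrt(sqrt(73)/2 + 9/2) ~= +/-2.9618.
t^2 = 9/2 - sqrt(73)/2 gives t = +/-sqrt(9/2 - sqrt(73)/2) ~= +/-0.4775.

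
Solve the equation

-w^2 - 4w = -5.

w = -5 or w = 1

Bring every term to one side: -w^2 - 4w + 5 = 0.
Factor: -1(w + 5)(w - 1) = 0.
So w = -5 or w = 1.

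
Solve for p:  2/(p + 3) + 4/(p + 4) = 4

Multiply both sides by (p + 3)(p + 4):
2(p + 4) + 4(p + 3) = 4(p + 3)(p + 4).
Expand and collect terms: 4p^2 + 22p + 28 = 0.
Factor or apply the quadratic formula: p = -2 or p = -3.5.
Neither value makes a denominator zero (p != -3, p != -4), so both are valid.

p = -3.5 or p = -2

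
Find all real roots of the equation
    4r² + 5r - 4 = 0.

Discriminant: (5)² − 4·4·(-4) = 89.
Quadratic formula: r = (-5 ± √89) / 8.
So r = -5/8 + √(89)/8 ≈ 0.5542 or r = -√(89)/8 - 5/8 ≈ -1.8042.

r = -1.8042 or r = 0.5542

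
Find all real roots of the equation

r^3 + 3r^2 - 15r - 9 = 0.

r = -5.4495 or r = -0.5505 or r = 3

Possible rational roots are divisors of -9. Testing r = 3 gives 0, so (r - 3) is a factor.
Divide: r^3 + 3r^2 - 15r - 9 = (r - 3)(r^2 + 6r + 3).
Apply the quadratic formula to r^2 + 6r + 3 = 0: r = (-6 +/- sqrt(24))/2, i.e. r ~= -0.5505 or r ~= -5.4495.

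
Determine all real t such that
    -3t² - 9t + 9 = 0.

t = -3.7913 or t = 0.7913

Discriminant: (-9)² − 4·(-3)·9 = 189.
Quadratic formula: t = (9 ± √189) / (-6).
So t = -√(21)/2 - 3/2 ≈ -3.7913 or t = -3/2 + √(21)/2 ≈ 0.7913.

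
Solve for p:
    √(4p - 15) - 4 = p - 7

p = 4 or p = 6

Isolate the radical: √(4p - 15) = p - 3.
Square both sides: 4p - 15 = (p - 3)².
Expand and rearrange: p² - 10p + 24 = 0.
Solving gives p = 6 or p = 4.
Check each candidate in the original equation:
  p = 6: √(9) = 3, while p - 3 = 3 — valid.
  p = 4: √(1) = 1, while p - 3 = 1 — valid.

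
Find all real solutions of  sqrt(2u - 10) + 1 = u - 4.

Isolate the radical: sqrt(2u - 10) = u - 5.
Square both sides: 2u - 10 = (u - 5)^2.
Expand and rearrange: u^2 - 12u + 35 = 0.
Solving gives u = 7 or u = 5.
Check each candidate in the original equation:
  u = 7: sqrt(4) = 2, while u - 5 = 2 — valid.
  u = 5: sqrt(0) = 0, while u - 5 = 0 — valid.

u = 5 or u = 7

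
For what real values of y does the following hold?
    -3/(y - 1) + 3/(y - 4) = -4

y = 2.5

Multiply both sides by (y - 1)(y - 4):
-3(y - 4) + 3(y - 1) = -4(y - 1)(y - 4).
Expand and collect terms: -4y^2 + 20y - 25 = 0.
This has the repeated root y = 2.5.
Neither value makes a denominator zero (y != 1, y != 4), so both are valid.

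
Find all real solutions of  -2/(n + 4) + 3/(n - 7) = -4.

Multiply both sides by (n + 4)(n - 7):
-2(n - 7) + 3(n + 4) = -4(n + 4)(n - 7).
Expand and collect terms: -4n^2 + 11n + 86 = 0.
By the quadratic formula, n = (-11 +/- sqrt(1497)) / -8, so n ~= -3.4614 or n ~= 6.2114.
Neither value makes a denominator zero (n != -4, n != 7), so both are valid.

n = -3.4614 or n = 6.2114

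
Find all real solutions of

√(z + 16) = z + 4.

Square both sides: z + 16 = (z + 4)².
Expand and rearrange: z² + 7z = 0.
Solving gives z = 0 or z = -7.
Check each candidate in the original equation:
  z = 0: √(16) = 4, while z + 4 = 4 — valid.
  z = -7: √(9) = 3, while z + 4 = -3 — extraneous.

z = 0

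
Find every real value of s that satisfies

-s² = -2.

s = -1.4142 or s = 1.4142

Rearrange to standard form: -s² + 2 = 0.
Discriminant: (0)² − 4·(-1)·2 = 8.
Quadratic formula: s = (0 ± √8) / (-2).
So s = -√(2) ≈ -1.4142 or s = √(2) ≈ 1.4142.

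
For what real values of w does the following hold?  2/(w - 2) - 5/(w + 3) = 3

Multiply both sides by (w - 2)(w + 3):
2(w + 3) - 5(w - 2) = 3(w - 2)(w + 3).
Expand and collect terms: 3w^2 + 6w - 34 = 0.
By the quadratic formula, w = (-6 +/- sqrt(444)) / 6, so w ~= 2.5119 or w ~= -4.5119.
Neither value makes a denominator zero (w != 2, w != -3), so both are valid.

w = -4.5119 or w = 2.5119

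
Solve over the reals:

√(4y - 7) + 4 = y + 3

y = 2 or y = 4

Isolate the radical: √(4y - 7) = y - 1.
Square both sides: 4y - 7 = (y - 1)².
Expand and rearrange: y² - 6y + 8 = 0.
Solving gives y = 4 or y = 2.
Check each candidate in the original equation:
  y = 4: √(9) = 3, while y - 1 = 3 — valid.
  y = 2: √(1) = 1, while y - 1 = 1 — valid.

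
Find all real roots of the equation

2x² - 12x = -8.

Rearrange to standard form: 2x² - 12x + 8 = 0.
Discriminant: (-12)² − 4·2·8 = 80.
Quadratic formula: x = (12 ± √80) / 4.
So x = √(5) + 3 ≈ 5.2361 or x = 3 - √(5) ≈ 0.7639.

x = 0.7639 or x = 5.2361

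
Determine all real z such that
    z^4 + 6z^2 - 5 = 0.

z = -0.8612 or z = 0.8612

Let u = z^2. The equation becomes u^2 + 6u - 5 = 0.
By the quadratic formula, u = -3 + sqrt(14) or u = -sqrt(14) - 3.
z^2 = -3 + sqrt(14) gives z = +/-sqrt(-3 + sqrt(14)) ~= +/-0.8612.
z^2 = -sqrt(14) - 3 < 0 has no real solution.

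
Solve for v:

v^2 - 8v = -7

Bring every term to one side: v^2 - 8v + 7 = 0.
Factor: (v - 1)(v - 7) = 0.
So v = 1 or v = 7.

v = 1 or v = 7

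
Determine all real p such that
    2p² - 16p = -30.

Bring every term to one side: 2p² - 16p + 30 = 0.
Factor: 2(p - 5)(p - 3) = 0.
So p = 5 or p = 3.

p = 3 or p = 5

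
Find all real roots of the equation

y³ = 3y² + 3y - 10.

Rearrange: y³ - 3y² - 3y + 10 = 0.
Possible rational roots are divisors of 10. Testing y = 2 gives 0, so (y - 2) is a factor.
Divide: y³ - 3y² - 3y + 10 = (y - 2)(y² - y - 5).
Apply the quadratic formula to y² - y - 5 = 0: y = (1 ± √21)/2, i.e. y ≈ 2.7913 or y ≈ -1.7913.

y = -1.7913 or y = 2 or y = 2.7913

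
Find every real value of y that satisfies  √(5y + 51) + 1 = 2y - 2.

Isolate the radical: √(5y + 51) = 2y - 3.
Square both sides: 5y + 51 = (2y - 3)².
Expand and rearrange: 4y² - 17y - 42 = 0.
Solving gives y = 6 or y = -1.75.
Check each candidate in the original equation:
  y = 6: √(81) = 9, while 2y - 3 = 9 — valid.
  y = -1.75: √(42.25) = 6.5, while 2y - 3 = -6.5 — extraneous.

y = 6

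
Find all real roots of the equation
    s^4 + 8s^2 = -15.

No real solutions.

Let u = s^2. The equation becomes u^2 + 8u + 15 = 0.
Factor: (u + 3)(u + 5) = 0, so u = -3 or u = -5.
s^2 = -3 < 0 has no real solution.
s^2 = -5 < 0 has no real solution.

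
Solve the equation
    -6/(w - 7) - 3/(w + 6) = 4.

w = -6.8412 or w = 5.5912

Multiply both sides by (w - 7)(w + 6):
-6(w + 6) - 3(w - 7) = 4(w - 7)(w + 6).
Expand and collect terms: 4w² + 5w - 153 = 0.
By the quadratic formula, w = (-5 ± √2473) / 8, so w ≈ 5.5912 or w ≈ -6.8412.
Neither value makes a denominator zero (w ≠ 7, w ≠ -6), so both are valid.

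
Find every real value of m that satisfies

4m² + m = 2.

Rearrange to standard form: 4m² + m - 2 = 0.
Discriminant: (1)² − 4·4·(-2) = 33.
Quadratic formula: m = (-1 ± √33) / 8.
So m = -1/8 + √(33)/8 ≈ 0.5931 or m = -√(33)/8 - 1/8 ≈ -0.8431.

m = -0.8431 or m = 0.5931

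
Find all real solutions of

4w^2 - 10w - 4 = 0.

w = -0.3508 or w = 2.8508

Discriminant: (-10)^2 - 4*4*(-4) = 164.
Quadratic formula: w = (10 +/- sqrt(164)) / 8.
So w = 5/4 + sqrt(41)/4 ~= 2.8508 or w = 5/4 - sqrt(41)/4 ~= -0.3508.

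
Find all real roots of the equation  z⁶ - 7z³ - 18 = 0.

Let u = z³. The equation becomes u² - 7u - 18 = 0.
Factor: (u + 2)(u - 9) = 0, so u = -2 or u = 9.
z³ = -2 gives z = -∛(2) ≈ -1.2599.
z³ = 9 gives z = ∛(9) ≈ 2.0801.

z = -1.2599 or z = 2.0801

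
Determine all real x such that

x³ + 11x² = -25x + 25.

x = -6.7417 or x = -5 or x = 0.7417

Rearrange: x³ + 11x² + 25x - 25 = 0.
Possible rational roots are divisors of -25. Testing x = -5 gives 0, so (x + 5) is a factor.
Divide: x³ + 11x² + 25x - 25 = (x + 5)(x² + 6x - 5).
Apply the quadratic formula to x² + 6x - 5 = 0: x = (-6 ± √56)/2, i.e. x ≈ 0.7417 or x ≈ -6.7417.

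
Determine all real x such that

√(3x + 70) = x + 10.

Square both sides: 3x + 70 = (x + 10)².
Expand and rearrange: x² + 17x + 30 = 0.
Solving gives x = -2 or x = -15.
Check each candidate in the original equation:
  x = -2: √(64) = 8, while x + 10 = 8 — valid.
  x = -15: √(25) = 5, while x + 10 = -5 — extraneous.

x = -2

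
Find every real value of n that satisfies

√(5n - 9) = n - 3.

n = 9

Square both sides: 5n - 9 = (n - 3)².
Expand and rearrange: n² - 11n + 18 = 0.
Solving gives n = 9 or n = 2.
Check each candidate in the original equation:
  n = 9: √(36) = 6, while n - 3 = 6 — valid.
  n = 2: √(1) = 1, while n - 3 = -1 — extraneous.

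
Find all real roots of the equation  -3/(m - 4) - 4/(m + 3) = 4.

Multiply both sides by (m - 4)(m + 3):
-3(m + 3) - 4(m - 4) = 4(m - 4)(m + 3).
Expand and collect terms: 4m^2 + 3m - 55 = 0.
By the quadratic formula, m = (-3 +/- sqrt(889)) / 8, so m ~= 3.352 or m ~= -4.102.
Neither value makes a denominator zero (m != 4, m != -3), so both are valid.

m = -4.102 or m = 3.352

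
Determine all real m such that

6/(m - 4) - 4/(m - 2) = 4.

Multiply both sides by (m - 4)(m - 2):
6(m - 2) - 4(m - 4) = 4(m - 4)(m - 2).
Expand and collect terms: 4m^2 - 26m + 28 = 0.
By the quadratic formula, m = (26 +/- sqrt(228)) / 8, so m ~= 5.1375 or m ~= 1.3625.
Neither value makes a denominator zero (m != 4, m != 2), so both are valid.

m = 1.3625 or m = 5.1375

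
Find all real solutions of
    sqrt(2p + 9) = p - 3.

p = 8

Square both sides: 2p + 9 = (p - 3)^2.
Expand and rearrange: p^2 - 8p = 0.
Solving gives p = 8 or p = 0.
Check each candidate in the original equation:
  p = 8: sqrt(25) = 5, while p - 3 = 5 — valid.
  p = 0: sqrt(9) = 3, while p - 3 = -3 — extraneous.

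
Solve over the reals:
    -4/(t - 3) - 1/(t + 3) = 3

t = -3.4207 or t = 1.754

Multiply both sides by (t - 3)(t + 3):
-4(t + 3) - (t - 3) = 3(t - 3)(t + 3).
Expand and collect terms: 3t² + 5t - 18 = 0.
By the quadratic formula, t = (-5 ± √241) / 6, so t ≈ 1.754 or t ≈ -3.4207.
Neither value makes a denominator zero (t ≠ 3, t ≠ -3), so both are valid.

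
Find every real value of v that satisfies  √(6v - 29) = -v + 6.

Square both sides: 6v - 29 = (-v + 6)².
Expand and rearrange: v² - 18v + 65 = 0.
Solving gives v = 13 or v = 5.
Check each candidate in the original equation:
  v = 13: √(49) = 7, while -v + 6 = -7 — extraneous.
  v = 5: √(1) = 1, while -v + 6 = 1 — valid.

v = 5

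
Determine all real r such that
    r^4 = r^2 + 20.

r = -2.2361 or r = 2.2361

Let u = r^2. The equation becomes u^2 - u - 20 = 0.
Factor: (u - 5)(u + 4) = 0, so u = 5 or u = -4.
r^2 = 5 gives r = +/-sqrt(5) ~= +/-2.2361.
r^2 = -4 < 0 has no real solution.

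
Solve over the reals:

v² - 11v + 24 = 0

Factor: (v - 3)(v - 8) = 0.
So v = 3 or v = 8.

v = 3 or v = 8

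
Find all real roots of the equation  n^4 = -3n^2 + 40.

Let u = n^2. The equation becomes u^2 + 3u - 40 = 0.
Factor: (u - 5)(u + 8) = 0, so u = 5 or u = -8.
n^2 = 5 gives n = +/-sqrt(5) ~= +/-2.2361.
n^2 = -8 < 0 has no real solution.

n = -2.2361 or n = 2.2361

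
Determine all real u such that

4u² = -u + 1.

Rearrange to standard form: 4u² + u - 1 = 0.
Discriminant: (1)² − 4·4·(-1) = 17.
Quadratic formula: u = (-1 ± √17) / 8.
So u = -1/8 + √(17)/8 ≈ 0.3904 or u = -√(17)/8 - 1/8 ≈ -0.6404.

u = -0.6404 or u = 0.3904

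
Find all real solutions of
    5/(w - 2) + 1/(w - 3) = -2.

w = -0.8708 or w = 2.8708

Multiply both sides by (w - 2)(w - 3):
5(w - 3) + (w - 2) = -2(w - 2)(w - 3).
Expand and collect terms: -2w² + 4w + 5 = 0.
By the quadratic formula, w = (-4 ± √56) / -4, so w ≈ -0.8708 or w ≈ 2.8708.
Neither value makes a denominator zero (w ≠ 2, w ≠ 3), so both are valid.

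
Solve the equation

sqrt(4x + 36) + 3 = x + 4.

Isolate the radical: sqrt(4x + 36) = x + 1.
Square both sides: 4x + 36 = (x + 1)^2.
Expand and rearrange: x^2 - 2x - 35 = 0.
Solving gives x = 7 or x = -5.
Check each candidate in the original equation:
  x = 7: sqrt(64) = 8, while x + 1 = 8 — valid.
  x = -5: sqrt(16) = 4, while x + 1 = -4 — extraneous.

x = 7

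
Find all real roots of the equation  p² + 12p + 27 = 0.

p = -9 or p = -3

Factor: (p + 3)(p + 9) = 0.
So p = -3 or p = -9.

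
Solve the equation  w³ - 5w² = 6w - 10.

w = -1.7417 or w = 1 or w = 5.7417

Rearrange: w³ - 5w² - 6w + 10 = 0.
Possible rational roots are divisors of 10. Testing w = 1 gives 0, so (w - 1) is a factor.
Divide: w³ - 5w² - 6w + 10 = (w - 1)(w² - 4w - 10).
Apply the quadratic formula to w² - 4w - 10 = 0: w = (4 ± √56)/2, i.e. w ≈ 5.7417 or w ≈ -1.7417.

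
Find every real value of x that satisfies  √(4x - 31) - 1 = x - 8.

Isolate the radical: √(4x - 31) = x - 7.
Square both sides: 4x - 31 = (x - 7)².
Expand and rearrange: x² - 18x + 80 = 0.
Solving gives x = 10 or x = 8.
Check each candidate in the original equation:
  x = 10: √(9) = 3, while x - 7 = 3 — valid.
  x = 8: √(1) = 1, while x - 7 = 1 — valid.

x = 8 or x = 10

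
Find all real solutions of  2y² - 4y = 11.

Rearrange to standard form: 2y² - 4y - 11 = 0.
Discriminant: (-4)² − 4·2·(-11) = 104.
Quadratic formula: y = (4 ± √104) / 4.
So y = 1 + √(26)/2 ≈ 3.5495 or y = 1 - √(26)/2 ≈ -1.5495.

y = -1.5495 or y = 3.5495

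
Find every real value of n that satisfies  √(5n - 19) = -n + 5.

Square both sides: 5n - 19 = (-n + 5)².
Expand and rearrange: n² - 15n + 44 = 0.
Solving gives n = 11 or n = 4.
Check each candidate in the original equation:
  n = 11: √(36) = 6, while -n + 5 = -6 — extraneous.
  n = 4: √(1) = 1, while -n + 5 = 1 — valid.

n = 4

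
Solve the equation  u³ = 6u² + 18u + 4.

Rearrange: u³ - 6u² - 18u - 4 = 0.
Possible rational roots are divisors of -4. Testing u = -2 gives 0, so (u + 2) is a factor.
Divide: u³ - 6u² - 18u - 4 = (u + 2)(u² - 8u - 2).
Apply the quadratic formula to u² - 8u - 2 = 0: u = (8 ± √72)/2, i.e. u ≈ 8.2426 or u ≈ -0.2426.

u = -2 or u = -0.2426 or u = 8.2426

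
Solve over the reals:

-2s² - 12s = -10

s = -6.7417 or s = 0.7417

Rearrange to standard form: -2s² - 12s + 10 = 0.
Discriminant: (-12)² − 4·(-2)·10 = 224.
Quadratic formula: s = (12 ± √224) / (-4).
So s = -√(14) - 3 ≈ -6.7417 or s = -3 + √(14) ≈ 0.7417.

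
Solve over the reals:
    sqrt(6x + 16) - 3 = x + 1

x = -2 or x = 0

Isolate the radical: sqrt(6x + 16) = x + 4.
Square both sides: 6x + 16 = (x + 4)^2.
Expand and rearrange: x^2 + 2x = 0.
Solving gives x = 0 or x = -2.
Check each candidate in the original equation:
  x = 0: sqrt(16) = 4, while x + 4 = 4 — valid.
  x = -2: sqrt(4) = 2, while x + 4 = 2 — valid.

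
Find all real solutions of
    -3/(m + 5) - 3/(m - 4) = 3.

m = -6.1098 or m = 3.1098

Multiply both sides by (m + 5)(m - 4):
-3(m - 4) - 3(m + 5) = 3(m + 5)(m - 4).
Expand and collect terms: 3m^2 + 9m - 57 = 0.
By the quadratic formula, m = (-9 +/- sqrt(765)) / 6, so m ~= 3.1098 or m ~= -6.1098.
Neither value makes a denominator zero (m != -5, m != 4), so both are valid.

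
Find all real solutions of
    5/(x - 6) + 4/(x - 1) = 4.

Multiply both sides by (x - 6)(x - 1):
5(x - 1) + 4(x - 6) = 4(x - 6)(x - 1).
Expand and collect terms: 4x² - 37x + 53 = 0.
By the quadratic formula, x = (37 ± √521) / 8, so x ≈ 7.4782 or x ≈ 1.7718.
Neither value makes a denominator zero (x ≠ 6, x ≠ 1), so both are valid.

x = 1.7718 or x = 7.4782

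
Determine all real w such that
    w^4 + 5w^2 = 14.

Let u = w^2. The equation becomes u^2 + 5u - 14 = 0.
Factor: (u + 7)(u - 2) = 0, so u = -7 or u = 2.
w^2 = -7 < 0 has no real solution.
w^2 = 2 gives w = +/-sqrt(2) ~= +/-1.4142.

w = -1.4142 or w = 1.4142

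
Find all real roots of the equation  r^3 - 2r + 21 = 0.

Possible rational roots are divisors of 21. Testing r = -3 gives 0, so (r + 3) is a factor.
Divide: r^3 - 2r + 21 = (r + 3)(r^2 - 3r + 7).
The quadratic r^2 - 3r + 7 has discriminant -19 < 0, so no further real roots.

r = -3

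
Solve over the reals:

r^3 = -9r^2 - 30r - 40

r = -4

Rearrange: r^3 + 9r^2 + 30r + 40 = 0.
Possible rational roots are divisors of 40. Testing r = -4 gives 0, so (r + 4) is a factor.
Divide: r^3 + 9r^2 + 30r + 40 = (r + 4)(r^2 + 5r + 10).
The quadratic r^2 + 5r + 10 has discriminant -15 < 0, so no further real roots.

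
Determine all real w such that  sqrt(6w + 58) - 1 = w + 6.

w = 1

Isolate the radical: sqrt(6w + 58) = w + 7.
Square both sides: 6w + 58 = (w + 7)^2.
Expand and rearrange: w^2 + 8w - 9 = 0.
Solving gives w = 1 or w = -9.
Check each candidate in the original equation:
  w = 1: sqrt(64) = 8, while w + 7 = 8 — valid.
  w = -9: sqrt(4) = 2, while w + 7 = -2 — extraneous.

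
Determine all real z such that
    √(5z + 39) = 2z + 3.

Square both sides: 5z + 39 = (2z + 3)².
Expand and rearrange: 4z² + 7z - 30 = 0.
Solving gives z = 2 or z = -3.75.
Check each candidate in the original equation:
  z = 2: √(49) = 7, while 2z + 3 = 7 — valid.
  z = -3.75: √(20.25) = 4.5, while 2z + 3 = -4.5 — extraneous.

z = 2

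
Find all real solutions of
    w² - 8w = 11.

w = -1.1962 or w = 9.1962

Rearrange to standard form: w² - 8w - 11 = 0.
Discriminant: (-8)² − 4·1·(-11) = 108.
Quadratic formula: w = (8 ± √108) / 2.
So w = 4 + 3·√(3) ≈ 9.1962 or w = 4 - 3·√(3) ≈ -1.1962.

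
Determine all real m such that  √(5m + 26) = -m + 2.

Square both sides: 5m + 26 = (-m + 2)².
Expand and rearrange: m² - 9m - 22 = 0.
Solving gives m = 11 or m = -2.
Check each candidate in the original equation:
  m = 11: √(81) = 9, while -m + 2 = -9 — extraneous.
  m = -2: √(16) = 4, while -m + 2 = 4 — valid.

m = -2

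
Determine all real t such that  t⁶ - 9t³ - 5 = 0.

t = -0.8067 or t = 2.1198

Let u = t³. The equation becomes u² - 9u - 5 = 0.
By the quadratic formula, u = 9/2 + √(101)/2 or u = 9/2 - √(101)/2.
t³ = 9/2 + √(101)/2 gives t = ∛(9/2 + √(101)/2) ≈ 2.1198.
t³ = 9/2 - √(101)/2 gives t = -∛(-9/2 + √(101)/2) ≈ -0.8067.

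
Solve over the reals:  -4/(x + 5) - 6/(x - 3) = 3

x = -6.6805 or x = 1.3472

Multiply both sides by (x + 5)(x - 3):
-4(x - 3) - 6(x + 5) = 3(x + 5)(x - 3).
Expand and collect terms: 3x² + 16x - 27 = 0.
By the quadratic formula, x = (-16 ± √580) / 6, so x ≈ 1.3472 or x ≈ -6.6805.
Neither value makes a denominator zero (x ≠ -5, x ≠ 3), so both are valid.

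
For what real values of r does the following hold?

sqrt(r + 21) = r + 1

r = 4

Square both sides: r + 21 = (r + 1)^2.
Expand and rearrange: r^2 + r - 20 = 0.
Solving gives r = 4 or r = -5.
Check each candidate in the original equation:
  r = 4: sqrt(25) = 5, while r + 1 = 5 — valid.
  r = -5: sqrt(16) = 4, while r + 1 = -4 — extraneous.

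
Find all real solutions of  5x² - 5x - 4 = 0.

Discriminant: (-5)² − 4·5·(-4) = 105.
Quadratic formula: x = (5 ± √105) / 10.
So x = 1/2 + √(105)/10 ≈ 1.5247 or x = 1/2 - √(105)/10 ≈ -0.5247.

x = -0.5247 or x = 1.5247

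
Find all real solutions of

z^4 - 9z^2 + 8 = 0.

Let u = z^2. The equation becomes u^2 - 9u + 8 = 0.
Factor: (u - 1)(u - 8) = 0, so u = 1 or u = 8.
z^2 = 1 gives z = +/-1.
z^2 = 8 gives z = +/-2*sqrt(2) ~= +/-2.8284.

z = -2.8284 or z = -1 or z = 1 or z = 2.8284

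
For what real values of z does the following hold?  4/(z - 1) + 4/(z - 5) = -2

Multiply both sides by (z - 1)(z - 5):
4(z - 5) + 4(z - 1) = -2(z - 1)(z - 5).
Expand and collect terms: -2z^2 + 4z + 14 = 0.
By the quadratic formula, z = (-4 +/- sqrt(128)) / -4, so z ~= -1.8284 or z ~= 3.8284.
Neither value makes a denominator zero (z != 1, z != 5), so both are valid.

z = -1.8284 or z = 3.8284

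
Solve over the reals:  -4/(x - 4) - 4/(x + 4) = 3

x = -5.5497 or x = 2.883

Multiply both sides by (x - 4)(x + 4):
-4(x + 4) - 4(x - 4) = 3(x - 4)(x + 4).
Expand and collect terms: 3x^2 + 8x - 48 = 0.
By the quadratic formula, x = (-8 +/- sqrt(640)) / 6, so x ~= 2.883 or x ~= -5.5497.
Neither value makes a denominator zero (x != 4, x != -4), so both are valid.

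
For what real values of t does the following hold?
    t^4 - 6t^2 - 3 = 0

Let u = t^2. The equation becomes u^2 - 6u - 3 = 0.
By the quadratic formula, u = 3 + 2*sqrt(3) or u = 3 - 2*sqrt(3).
t^2 = 3 + 2*sqrt(3) gives t = +/-sqrt(3 + 2*sqrt(3)) ~= +/-2.5425.
t^2 = 3 - 2*sqrt(3) < 0 has no real solution.

t = -2.5425 or t = 2.5425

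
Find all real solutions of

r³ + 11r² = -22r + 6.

r = -8.2426 or r = -3 or r = 0.2426

Rearrange: r³ + 11r² + 22r - 6 = 0.
Possible rational roots are divisors of -6. Testing r = -3 gives 0, so (r + 3) is a factor.
Divide: r³ + 11r² + 22r - 6 = (r + 3)(r² + 8r - 2).
Apply the quadratic formula to r² + 8r - 2 = 0: r = (-8 ± √72)/2, i.e. r ≈ 0.2426 or r ≈ -8.2426.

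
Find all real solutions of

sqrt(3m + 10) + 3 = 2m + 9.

m = -2

Isolate the radical: sqrt(3m + 10) = 2m + 6.
Square both sides: 3m + 10 = (2m + 6)^2.
Expand and rearrange: 4m^2 + 21m + 26 = 0.
Solving gives m = -2 or m = -3.25.
Check each candidate in the original equation:
  m = -2: sqrt(4) = 2, while 2m + 6 = 2 — valid.
  m = -3.25: sqrt(0.25) = 0.5, while 2m + 6 = -0.5 — extraneous.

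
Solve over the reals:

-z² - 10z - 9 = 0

z = -9 or z = -1

Factor: -1(z + 1)(z + 9) = 0.
So z = -1 or z = -9.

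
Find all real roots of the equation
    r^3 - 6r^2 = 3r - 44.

Rearrange: r^3 - 6r^2 - 3r + 44 = 0.
Possible rational roots are divisors of 44. Testing r = 4 gives 0, so (r - 4) is a factor.
Divide: r^3 - 6r^2 - 3r + 44 = (r - 4)(r^2 - 2r - 11).
Apply the quadratic formula to r^2 - 2r - 11 = 0: r = (2 +/- sqrt(48))/2, i.e. r ~= 4.4641 or r ~= -2.4641.

r = -2.4641 or r = 4 or r = 4.4641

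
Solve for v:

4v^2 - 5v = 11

Rearrange to standard form: 4v^2 - 5v - 11 = 0.
Discriminant: (-5)^2 - 4*4*(-11) = 201.
Quadratic formula: v = (5 +/- sqrt(201)) / 8.
So v = 5/8 + sqrt(201)/8 ~= 2.3972 or v = 5/8 - sqrt(201)/8 ~= -1.1472.

v = -1.1472 or v = 2.3972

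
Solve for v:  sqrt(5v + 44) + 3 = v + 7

Isolate the radical: sqrt(5v + 44) = v + 4.
Square both sides: 5v + 44 = (v + 4)^2.
Expand and rearrange: v^2 + 3v - 28 = 0.
Solving gives v = 4 or v = -7.
Check each candidate in the original equation:
  v = 4: sqrt(64) = 8, while v + 4 = 8 — valid.
  v = -7: sqrt(9) = 3, while v + 4 = -3 — extraneous.

v = 4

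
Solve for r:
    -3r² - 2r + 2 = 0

Discriminant: (-2)² − 4·(-3)·2 = 28.
Quadratic formula: r = (2 ± √28) / (-6).
So r = -√(7)/3 - 1/3 ≈ -1.2153 or r = -1/3 + √(7)/3 ≈ 0.5486.

r = -1.2153 or r = 0.5486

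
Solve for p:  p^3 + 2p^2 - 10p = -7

Rearrange: p^3 + 2p^2 - 10p + 7 = 0.
Possible rational roots are divisors of 7. Testing p = 1 gives 0, so (p - 1) is a factor.
Divide: p^3 + 2p^2 - 10p + 7 = (p - 1)(p^2 + 3p - 7).
Apply the quadratic formula to p^2 + 3p - 7 = 0: p = (-3 +/- sqrt(37))/2, i.e. p ~= 1.5414 or p ~= -4.5414.

p = -4.5414 or p = 1 or p = 1.5414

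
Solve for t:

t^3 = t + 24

Rearrange: t^3 - t - 24 = 0.
Possible rational roots are divisors of -24. Testing t = 3 gives 0, so (t - 3) is a factor.
Divide: t^3 - t - 24 = (t - 3)(t^2 + 3t + 8).
The quadratic t^2 + 3t + 8 has discriminant -23 < 0, so no further real roots.

t = 3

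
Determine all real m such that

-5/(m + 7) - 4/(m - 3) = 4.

Multiply both sides by (m + 7)(m - 3):
-5(m - 3) - 4(m + 7) = 4(m + 7)(m - 3).
Expand and collect terms: 4m^2 + 25m - 71 = 0.
By the quadratic formula, m = (-25 +/- sqrt(1761)) / 8, so m ~= 2.1205 or m ~= -8.3705.
Neither value makes a denominator zero (m != -7, m != 3), so both are valid.

m = -8.3705 or m = 2.1205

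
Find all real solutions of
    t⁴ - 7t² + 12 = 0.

Let u = t². The equation becomes u² - 7u + 12 = 0.
Factor: (u - 4)(u - 3) = 0, so u = 4 or u = 3.
t² = 4 gives t = ±2.
t² = 3 gives t = ±√(3) ≈ ±1.7321.

t = -2 or t = -1.7321 or t = 1.7321 or t = 2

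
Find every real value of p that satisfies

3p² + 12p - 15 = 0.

p = -5 or p = 1

Factor: 3(p - 1)(p + 5) = 0.
So p = 1 or p = -5.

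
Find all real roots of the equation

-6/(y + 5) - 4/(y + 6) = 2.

Multiply both sides by (y + 5)(y + 6):
-6(y + 6) - 4(y + 5) = 2(y + 5)(y + 6).
Expand and collect terms: 2y² + 32y + 116 = 0.
By the quadratic formula, y = (-32 ± √96) / 4, so y ≈ -5.5505 or y ≈ -10.4495.
Neither value makes a denominator zero (y ≠ -5, y ≠ -6), so both are valid.

y = -10.4495 or y = -5.5505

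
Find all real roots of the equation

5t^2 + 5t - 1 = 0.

t = -1.1708 or t = 0.1708

Discriminant: (5)^2 - 4*5*(-1) = 45.
Quadratic formula: t = (-5 +/- sqrt(45)) / 10.
So t = -1/2 + 3*sqrt(5)/10 ~= 0.1708 or t = -3*sqrt(5)/10 - 1/2 ~= -1.1708.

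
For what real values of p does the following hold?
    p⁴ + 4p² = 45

p = -2.2361 or p = 2.2361

Let u = p². The equation becomes u² + 4u - 45 = 0.
Factor: (u - 5)(u + 9) = 0, so u = 5 or u = -9.
p² = 5 gives p = ±√(5) ≈ ±2.2361.
p² = -9 < 0 has no real solution.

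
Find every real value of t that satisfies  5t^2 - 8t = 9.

t = -0.762 or t = 2.362

Rearrange to standard form: 5t^2 - 8t - 9 = 0.
Discriminant: (-8)^2 - 4*5*(-9) = 244.
Quadratic formula: t = (8 +/- sqrt(244)) / 10.
So t = 4/5 + sqrt(61)/5 ~= 2.362 or t = 4/5 - sqrt(61)/5 ~= -0.762.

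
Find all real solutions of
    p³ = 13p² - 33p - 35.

Rearrange: p³ - 13p² + 33p + 35 = 0.
Possible rational roots are divisors of 35. Testing p = 5 gives 0, so (p - 5) is a factor.
Divide: p³ - 13p² + 33p + 35 = (p - 5)(p² - 8p - 7).
Apply the quadratic formula to p² - 8p - 7 = 0: p = (8 ± √92)/2, i.e. p ≈ 8.7958 or p ≈ -0.7958.

p = -0.7958 or p = 5 or p = 8.7958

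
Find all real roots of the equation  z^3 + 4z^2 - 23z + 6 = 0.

z = -7.2749 or z = 0.2749 or z = 3

Possible rational roots are divisors of 6. Testing z = 3 gives 0, so (z - 3) is a factor.
Divide: z^3 + 4z^2 - 23z + 6 = (z - 3)(z^2 + 7z - 2).
Apply the quadratic formula to z^2 + 7z - 2 = 0: z = (-7 +/- sqrt(57))/2, i.e. z ~= 0.2749 or z ~= -7.2749.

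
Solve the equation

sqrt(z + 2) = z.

z = 2

Square both sides: z + 2 = (z)^2.
Expand and rearrange: z^2 - z - 2 = 0.
Solving gives z = 2 or z = -1.
Check each candidate in the original equation:
  z = 2: sqrt(4) = 2, while z = 2 — valid.
  z = -1: sqrt(1) = 1, while z = -1 — extraneous.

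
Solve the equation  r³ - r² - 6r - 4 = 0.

r = -1.2361 or r = -1 or r = 3.2361

Possible rational roots are divisors of -4. Testing r = -1 gives 0, so (r + 1) is a factor.
Divide: r³ - r² - 6r - 4 = (r + 1)(r² - 2r - 4).
Apply the quadratic formula to r² - 2r - 4 = 0: r = (2 ± √20)/2, i.e. r ≈ 3.2361 or r ≈ -1.2361.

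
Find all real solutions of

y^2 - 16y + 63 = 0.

y = 7 or y = 9

Factor: (y - 9)(y - 7) = 0.
So y = 9 or y = 7.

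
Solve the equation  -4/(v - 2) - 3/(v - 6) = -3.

v = 3 or v = 7.3333

Multiply both sides by (v - 2)(v - 6):
-4(v - 6) - 3(v - 2) = -3(v - 2)(v - 6).
Expand and collect terms: -3v² + 31v - 66 = 0.
Factor or apply the quadratic formula: v = 3 or v = 7.3333.
Neither value makes a denominator zero (v ≠ 2, v ≠ 6), so both are valid.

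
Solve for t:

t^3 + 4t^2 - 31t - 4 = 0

t = -7.873 or t = -0.127 or t = 4

Possible rational roots are divisors of -4. Testing t = 4 gives 0, so (t - 4) is a factor.
Divide: t^3 + 4t^2 - 31t - 4 = (t - 4)(t^2 + 8t + 1).
Apply the quadratic formula to t^2 + 8t + 1 = 0: t = (-8 +/- sqrt(60))/2, i.e. t ~= -0.127 or t ~= -7.873.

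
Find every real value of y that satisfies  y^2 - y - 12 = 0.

Factor: (y + 3)(y - 4) = 0.
So y = -3 or y = 4.

y = -3 or y = 4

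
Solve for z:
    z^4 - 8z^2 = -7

z = -2.6458 or z = -1 or z = 1 or z = 2.6458

Let u = z^2. The equation becomes u^2 - 8u + 7 = 0.
Factor: (u - 1)(u - 7) = 0, so u = 1 or u = 7.
z^2 = 1 gives z = +/-1.
z^2 = 7 gives z = +/-sqrt(7) ~= +/-2.6458.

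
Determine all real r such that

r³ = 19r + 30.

Rearrange: r³ - 19r - 30 = 0.
Possible rational roots are divisors of -30. Testing r = -3 gives 0, so (r + 3) is a factor.
Divide: r³ - 19r - 30 = (r + 3)(r² - 3r - 10).
Factor the quadratic: r = 5 or r = -2.

r = -3 or r = -2 or r = 5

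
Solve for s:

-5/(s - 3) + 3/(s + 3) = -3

Multiply both sides by (s - 3)(s + 3):
-5(s + 3) + 3(s - 3) = -3(s - 3)(s + 3).
Expand and collect terms: -3s^2 + 2s + 51 = 0.
By the quadratic formula, s = (-2 +/- sqrt(616)) / -6, so s ~= -3.8032 or s ~= 4.4699.
Neither value makes a denominator zero (s != 3, s != -3), so both are valid.

s = -3.8032 or s = 4.4699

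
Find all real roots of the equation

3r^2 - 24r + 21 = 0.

r = 1 or r = 7

Factor: 3(r - 7)(r - 1) = 0.
So r = 7 or r = 1.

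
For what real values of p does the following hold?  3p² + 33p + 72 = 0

p = -8 or p = -3

Factor: 3(p + 3)(p + 8) = 0.
So p = -3 or p = -8.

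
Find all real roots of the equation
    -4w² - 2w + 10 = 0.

w = -1.8508 or w = 1.3508

Discriminant: (-2)² − 4·(-4)·10 = 164.
Quadratic formula: w = (2 ± √164) / (-8).
So w = -√(41)/4 - 1/4 ≈ -1.8508 or w = -1/4 + √(41)/4 ≈ 1.3508.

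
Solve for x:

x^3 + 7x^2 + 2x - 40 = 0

Possible rational roots are divisors of -40. Testing x = -4 gives 0, so (x + 4) is a factor.
Divide: x^3 + 7x^2 + 2x - 40 = (x + 4)(x^2 + 3x - 10).
Factor the quadratic: x = 2 or x = -5.

x = -5 or x = -4 or x = 2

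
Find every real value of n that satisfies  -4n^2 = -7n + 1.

Rearrange to standard form: -4n^2 + 7n - 1 = 0.
Discriminant: (7)^2 - 4*(-4)*(-1) = 33.
Quadratic formula: n = (-7 +/- sqrt(33)) / (-8).
So n = 7/8 - sqrt(33)/8 ~= 0.1569 or n = sqrt(33)/8 + 7/8 ~= 1.5931.

n = 0.1569 or n = 1.5931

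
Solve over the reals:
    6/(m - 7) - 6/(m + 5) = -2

m = 1

Multiply both sides by (m - 7)(m + 5):
6(m + 5) - 6(m - 7) = -2(m - 7)(m + 5).
Expand and collect terms: -2m² + 4m - 2 = 0.
This has the repeated root m = 1.
Neither value makes a denominator zero (m ≠ 7, m ≠ -5), so both are valid.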